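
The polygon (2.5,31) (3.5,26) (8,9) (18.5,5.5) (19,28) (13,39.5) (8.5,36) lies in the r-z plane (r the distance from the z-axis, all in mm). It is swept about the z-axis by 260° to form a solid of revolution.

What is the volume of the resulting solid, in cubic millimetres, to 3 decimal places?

Profile (r,z), 7 vertices: (2.5,31) (3.5,26) (8,9) (18.5,5.5) (19,28) (13,39.5) (8.5,36)
edge 0: (2.5,31)→(3.5,26)  cross = 2.5·26 − 3.5·31 = -43.5000; (r_i+r_j)·cross = 6·-43.5000 = -261.0000
edge 1: (3.5,26)→(8,9)  cross = 3.5·9 − 8·26 = -176.5000; (r_i+r_j)·cross = 11.5·-176.5000 = -2029.7500
edge 2: (8,9)→(18.5,5.5)  cross = 8·5.5 − 18.5·9 = -122.5000; (r_i+r_j)·cross = 26.5·-122.5000 = -3246.2500
edge 3: (18.5,5.5)→(19,28)  cross = 18.5·28 − 19·5.5 = 413.5000; (r_i+r_j)·cross = 37.5·413.5000 = 15506.2500
edge 4: (19,28)→(13,39.5)  cross = 19·39.5 − 13·28 = 386.5000; (r_i+r_j)·cross = 32·386.5000 = 12368.0000
edge 5: (13,39.5)→(8.5,36)  cross = 13·36 − 8.5·39.5 = 132.2500; (r_i+r_j)·cross = 21.5·132.2500 = 2843.3750
edge 6: (8.5,36)→(2.5,31)  cross = 8.5·31 − 2.5·36 = 173.5000; (r_i+r_j)·cross = 11·173.5000 = 1908.5000
Σcross = 763.2500 → A = |Σcross|/2 = 381.6250 mm²
Σ(r_i+r_j)·cross = 27089.1250 → first moment M = |Σ|/6 = 4514.8542
R_c = M/A = 4514.8542/381.6250 = 11.8306 mm
θ = 260° = 4.537856 rad
V = θ·R_c·A = 4.537856·11.8306·381.6250 = 20487.758 mm³

Volume = 20487.758 mm³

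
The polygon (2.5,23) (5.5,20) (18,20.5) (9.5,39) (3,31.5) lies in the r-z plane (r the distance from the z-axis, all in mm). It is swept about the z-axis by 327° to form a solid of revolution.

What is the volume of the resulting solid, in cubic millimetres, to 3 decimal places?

Volume = 9275.670 mm³

Profile (r,z), 5 vertices: (2.5,23) (5.5,20) (18,20.5) (9.5,39) (3,31.5)
edge 0: (2.5,23)→(5.5,20)  cross = 2.5·20 − 5.5·23 = -76.5000; (r_i+r_j)·cross = 8·-76.5000 = -612.0000
edge 1: (5.5,20)→(18,20.5)  cross = 5.5·20.5 − 18·20 = -247.2500; (r_i+r_j)·cross = 23.5·-247.2500 = -5810.3750
edge 2: (18,20.5)→(9.5,39)  cross = 18·39 − 9.5·20.5 = 507.2500; (r_i+r_j)·cross = 27.5·507.2500 = 13949.3750
edge 3: (9.5,39)→(3,31.5)  cross = 9.5·31.5 − 3·39 = 182.2500; (r_i+r_j)·cross = 12.5·182.2500 = 2278.1250
edge 4: (3,31.5)→(2.5,23)  cross = 3·23 − 2.5·31.5 = -9.7500; (r_i+r_j)·cross = 5.5·-9.7500 = -53.6250
Σcross = 356.0000 → A = |Σcross|/2 = 178.0000 mm²
Σ(r_i+r_j)·cross = 9751.5000 → first moment M = |Σ|/6 = 1625.2500
R_c = M/A = 1625.2500/178.0000 = 9.1306 mm
θ = 327° = 5.707227 rad
V = θ·R_c·A = 5.707227·9.1306·178.0000 = 9275.670 mm³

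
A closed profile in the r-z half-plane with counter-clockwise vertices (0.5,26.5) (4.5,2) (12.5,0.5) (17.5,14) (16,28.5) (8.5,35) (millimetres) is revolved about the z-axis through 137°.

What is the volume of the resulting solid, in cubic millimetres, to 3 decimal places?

Volume = 9113.383 mm³

Profile (r,z), 6 vertices: (0.5,26.5) (4.5,2) (12.5,0.5) (17.5,14) (16,28.5) (8.5,35)
edge 0: (0.5,26.5)→(4.5,2)  cross = 0.5·2 − 4.5·26.5 = -118.2500; (r_i+r_j)·cross = 5·-118.2500 = -591.2500
edge 1: (4.5,2)→(12.5,0.5)  cross = 4.5·0.5 − 12.5·2 = -22.7500; (r_i+r_j)·cross = 17·-22.7500 = -386.7500
edge 2: (12.5,0.5)→(17.5,14)  cross = 12.5·14 − 17.5·0.5 = 166.2500; (r_i+r_j)·cross = 30·166.2500 = 4987.5000
edge 3: (17.5,14)→(16,28.5)  cross = 17.5·28.5 − 16·14 = 274.7500; (r_i+r_j)·cross = 33.5·274.7500 = 9204.1250
edge 4: (16,28.5)→(8.5,35)  cross = 16·35 − 8.5·28.5 = 317.7500; (r_i+r_j)·cross = 24.5·317.7500 = 7784.8750
edge 5: (8.5,35)→(0.5,26.5)  cross = 8.5·26.5 − 0.5·35 = 207.7500; (r_i+r_j)·cross = 9·207.7500 = 1869.7500
Σcross = 825.5000 → A = |Σcross|/2 = 412.7500 mm²
Σ(r_i+r_j)·cross = 22868.2500 → first moment M = |Σ|/6 = 3811.3750
R_c = M/A = 3811.3750/412.7500 = 9.2341 mm
θ = 137° = 2.391101 rad
V = θ·R_c·A = 2.391101·9.2341·412.7500 = 9113.383 mm³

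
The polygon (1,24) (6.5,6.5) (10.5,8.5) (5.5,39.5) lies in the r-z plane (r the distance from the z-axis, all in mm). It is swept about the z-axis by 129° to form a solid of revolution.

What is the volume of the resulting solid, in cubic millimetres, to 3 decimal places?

Profile (r,z), 4 vertices: (1,24) (6.5,6.5) (10.5,8.5) (5.5,39.5)
edge 0: (1,24)→(6.5,6.5)  cross = 1·6.5 − 6.5·24 = -149.5000; (r_i+r_j)·cross = 7.5·-149.5000 = -1121.2500
edge 1: (6.5,6.5)→(10.5,8.5)  cross = 6.5·8.5 − 10.5·6.5 = -13.0000; (r_i+r_j)·cross = 17·-13.0000 = -221.0000
edge 2: (10.5,8.5)→(5.5,39.5)  cross = 10.5·39.5 − 5.5·8.5 = 368.0000; (r_i+r_j)·cross = 16·368.0000 = 5888.0000
edge 3: (5.5,39.5)→(1,24)  cross = 5.5·24 − 1·39.5 = 92.5000; (r_i+r_j)·cross = 6.5·92.5000 = 601.2500
Σcross = 298.0000 → A = |Σcross|/2 = 149.0000 mm²
Σ(r_i+r_j)·cross = 5147.0000 → first moment M = |Σ|/6 = 857.8333
R_c = M/A = 857.8333/149.0000 = 5.7573 mm
θ = 129° = 2.251475 rad
V = θ·R_c·A = 2.251475·5.7573·149.0000 = 1931.390 mm³

Volume = 1931.390 mm³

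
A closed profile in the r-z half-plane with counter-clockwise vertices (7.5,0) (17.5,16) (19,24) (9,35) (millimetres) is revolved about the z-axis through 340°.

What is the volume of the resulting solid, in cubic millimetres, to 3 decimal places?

Profile (r,z), 4 vertices: (7.5,0) (17.5,16) (19,24) (9,35)
edge 0: (7.5,0)→(17.5,16)  cross = 7.5·16 − 17.5·0 = 120.0000; (r_i+r_j)·cross = 25·120.0000 = 3000.0000
edge 1: (17.5,16)→(19,24)  cross = 17.5·24 − 19·16 = 116.0000; (r_i+r_j)·cross = 36.5·116.0000 = 4234.0000
edge 2: (19,24)→(9,35)  cross = 19·35 − 9·24 = 449.0000; (r_i+r_j)·cross = 28·449.0000 = 12572.0000
edge 3: (9,35)→(7.5,0)  cross = 9·0 − 7.5·35 = -262.5000; (r_i+r_j)·cross = 16.5·-262.5000 = -4331.2500
Σcross = 422.5000 → A = |Σcross|/2 = 211.2500 mm²
Σ(r_i+r_j)·cross = 15474.7500 → first moment M = |Σ|/6 = 2579.1250
R_c = M/A = 2579.1250/211.2500 = 12.2089 mm
θ = 340° = 5.934119 rad
V = θ·R_c·A = 5.934119·12.2089·211.2500 = 15304.836 mm³

Volume = 15304.836 mm³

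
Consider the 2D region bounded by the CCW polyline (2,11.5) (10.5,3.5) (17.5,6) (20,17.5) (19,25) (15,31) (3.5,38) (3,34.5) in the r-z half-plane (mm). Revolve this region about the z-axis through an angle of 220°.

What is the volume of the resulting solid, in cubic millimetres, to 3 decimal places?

Profile (r,z), 8 vertices: (2,11.5) (10.5,3.5) (17.5,6) (20,17.5) (19,25) (15,31) (3.5,38) (3,34.5)
edge 0: (2,11.5)→(10.5,3.5)  cross = 2·3.5 − 10.5·11.5 = -113.7500; (r_i+r_j)·cross = 12.5·-113.7500 = -1421.8750
edge 1: (10.5,3.5)→(17.5,6)  cross = 10.5·6 − 17.5·3.5 = 1.7500; (r_i+r_j)·cross = 28·1.7500 = 49.0000
edge 2: (17.5,6)→(20,17.5)  cross = 17.5·17.5 − 20·6 = 186.2500; (r_i+r_j)·cross = 37.5·186.2500 = 6984.3750
edge 3: (20,17.5)→(19,25)  cross = 20·25 − 19·17.5 = 167.5000; (r_i+r_j)·cross = 39·167.5000 = 6532.5000
edge 4: (19,25)→(15,31)  cross = 19·31 − 15·25 = 214.0000; (r_i+r_j)·cross = 34·214.0000 = 7276.0000
edge 5: (15,31)→(3.5,38)  cross = 15·38 − 3.5·31 = 461.5000; (r_i+r_j)·cross = 18.5·461.5000 = 8537.7500
edge 6: (3.5,38)→(3,34.5)  cross = 3.5·34.5 − 3·38 = 6.7500; (r_i+r_j)·cross = 6.5·6.7500 = 43.8750
edge 7: (3,34.5)→(2,11.5)  cross = 3·11.5 − 2·34.5 = -34.5000; (r_i+r_j)·cross = 5·-34.5000 = -172.5000
Σcross = 889.5000 → A = |Σcross|/2 = 444.7500 mm²
Σ(r_i+r_j)·cross = 27829.1250 → first moment M = |Σ|/6 = 4638.1875
R_c = M/A = 4638.1875/444.7500 = 10.4288 mm
θ = 220° = 3.839724 rad
V = θ·R_c·A = 3.839724·10.4288·444.7500 = 17809.362 mm³

Volume = 17809.362 mm³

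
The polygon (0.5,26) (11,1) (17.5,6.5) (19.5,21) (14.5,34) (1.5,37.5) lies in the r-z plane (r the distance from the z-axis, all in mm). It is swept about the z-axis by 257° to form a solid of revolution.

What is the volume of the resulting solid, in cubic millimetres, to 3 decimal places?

Profile (r,z), 6 vertices: (0.5,26) (11,1) (17.5,6.5) (19.5,21) (14.5,34) (1.5,37.5)
edge 0: (0.5,26)→(11,1)  cross = 0.5·1 − 11·26 = -285.5000; (r_i+r_j)·cross = 11.5·-285.5000 = -3283.2500
edge 1: (11,1)→(17.5,6.5)  cross = 11·6.5 − 17.5·1 = 54.0000; (r_i+r_j)·cross = 28.5·54.0000 = 1539.0000
edge 2: (17.5,6.5)→(19.5,21)  cross = 17.5·21 − 19.5·6.5 = 240.7500; (r_i+r_j)·cross = 37·240.7500 = 8907.7500
edge 3: (19.5,21)→(14.5,34)  cross = 19.5·34 − 14.5·21 = 358.5000; (r_i+r_j)·cross = 34·358.5000 = 12189.0000
edge 4: (14.5,34)→(1.5,37.5)  cross = 14.5·37.5 − 1.5·34 = 492.7500; (r_i+r_j)·cross = 16·492.7500 = 7884.0000
edge 5: (1.5,37.5)→(0.5,26)  cross = 1.5·26 − 0.5·37.5 = 20.2500; (r_i+r_j)·cross = 2·20.2500 = 40.5000
Σcross = 880.7500 → A = |Σcross|/2 = 440.3750 mm²
Σ(r_i+r_j)·cross = 27277.0000 → first moment M = |Σ|/6 = 4546.1667
R_c = M/A = 4546.1667/440.3750 = 10.3234 mm
θ = 257° = 4.485496 rad
V = θ·R_c·A = 4.485496·10.3234·440.3750 = 20391.813 mm³

Volume = 20391.813 mm³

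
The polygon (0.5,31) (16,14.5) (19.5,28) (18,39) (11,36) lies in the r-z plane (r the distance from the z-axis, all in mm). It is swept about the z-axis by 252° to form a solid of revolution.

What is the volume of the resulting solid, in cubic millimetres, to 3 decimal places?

Volume = 12818.091 mm³

Profile (r,z), 5 vertices: (0.5,31) (16,14.5) (19.5,28) (18,39) (11,36)
edge 0: (0.5,31)→(16,14.5)  cross = 0.5·14.5 − 16·31 = -488.7500; (r_i+r_j)·cross = 16.5·-488.7500 = -8064.3750
edge 1: (16,14.5)→(19.5,28)  cross = 16·28 − 19.5·14.5 = 165.2500; (r_i+r_j)·cross = 35.5·165.2500 = 5866.3750
edge 2: (19.5,28)→(18,39)  cross = 19.5·39 − 18·28 = 256.5000; (r_i+r_j)·cross = 37.5·256.5000 = 9618.7500
edge 3: (18,39)→(11,36)  cross = 18·36 − 11·39 = 219.0000; (r_i+r_j)·cross = 29·219.0000 = 6351.0000
edge 4: (11,36)→(0.5,31)  cross = 11·31 − 0.5·36 = 323.0000; (r_i+r_j)·cross = 11.5·323.0000 = 3714.5000
Σcross = 475.0000 → A = |Σcross|/2 = 237.5000 mm²
Σ(r_i+r_j)·cross = 17486.2500 → first moment M = |Σ|/6 = 2914.3750
R_c = M/A = 2914.3750/237.5000 = 12.2711 mm
θ = 252° = 4.398230 rad
V = θ·R_c·A = 4.398230·12.2711·237.5000 = 12818.091 mm³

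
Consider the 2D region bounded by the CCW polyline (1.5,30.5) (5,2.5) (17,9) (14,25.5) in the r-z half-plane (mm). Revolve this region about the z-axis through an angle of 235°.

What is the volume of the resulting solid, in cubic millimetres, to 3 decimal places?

Volume = 10011.990 mm³

Profile (r,z), 4 vertices: (1.5,30.5) (5,2.5) (17,9) (14,25.5)
edge 0: (1.5,30.5)→(5,2.5)  cross = 1.5·2.5 − 5·30.5 = -148.7500; (r_i+r_j)·cross = 6.5·-148.7500 = -966.8750
edge 1: (5,2.5)→(17,9)  cross = 5·9 − 17·2.5 = 2.5000; (r_i+r_j)·cross = 22·2.5000 = 55.0000
edge 2: (17,9)→(14,25.5)  cross = 17·25.5 − 14·9 = 307.5000; (r_i+r_j)·cross = 31·307.5000 = 9532.5000
edge 3: (14,25.5)→(1.5,30.5)  cross = 14·30.5 − 1.5·25.5 = 388.7500; (r_i+r_j)·cross = 15.5·388.7500 = 6025.6250
Σcross = 550.0000 → A = |Σcross|/2 = 275.0000 mm²
Σ(r_i+r_j)·cross = 14646.2500 → first moment M = |Σ|/6 = 2441.0417
R_c = M/A = 2441.0417/275.0000 = 8.8765 mm
θ = 235° = 4.101524 rad
V = θ·R_c·A = 4.101524·8.8765·275.0000 = 10011.990 mm³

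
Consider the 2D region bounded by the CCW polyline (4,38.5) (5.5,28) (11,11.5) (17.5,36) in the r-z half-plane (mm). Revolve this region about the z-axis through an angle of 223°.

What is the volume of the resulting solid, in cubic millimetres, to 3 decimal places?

Volume = 7754.329 mm³

Profile (r,z), 4 vertices: (4,38.5) (5.5,28) (11,11.5) (17.5,36)
edge 0: (4,38.5)→(5.5,28)  cross = 4·28 − 5.5·38.5 = -99.7500; (r_i+r_j)·cross = 9.5·-99.7500 = -947.6250
edge 1: (5.5,28)→(11,11.5)  cross = 5.5·11.5 − 11·28 = -244.7500; (r_i+r_j)·cross = 16.5·-244.7500 = -4038.3750
edge 2: (11,11.5)→(17.5,36)  cross = 11·36 − 17.5·11.5 = 194.7500; (r_i+r_j)·cross = 28.5·194.7500 = 5550.3750
edge 3: (17.5,36)→(4,38.5)  cross = 17.5·38.5 − 4·36 = 529.7500; (r_i+r_j)·cross = 21.5·529.7500 = 11389.6250
Σcross = 380.0000 → A = |Σcross|/2 = 190.0000 mm²
Σ(r_i+r_j)·cross = 11954.0000 → first moment M = |Σ|/6 = 1992.3333
R_c = M/A = 1992.3333/190.0000 = 10.4860 mm
θ = 223° = 3.892084 rad
V = θ·R_c·A = 3.892084·10.4860·190.0000 = 7754.329 mm³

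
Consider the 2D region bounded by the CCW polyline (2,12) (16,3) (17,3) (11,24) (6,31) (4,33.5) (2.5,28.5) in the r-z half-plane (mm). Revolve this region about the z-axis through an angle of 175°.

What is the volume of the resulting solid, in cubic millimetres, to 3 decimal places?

Profile (r,z), 7 vertices: (2,12) (16,3) (17,3) (11,24) (6,31) (4,33.5) (2.5,28.5)
edge 0: (2,12)→(16,3)  cross = 2·3 − 16·12 = -186.0000; (r_i+r_j)·cross = 18·-186.0000 = -3348.0000
edge 1: (16,3)→(17,3)  cross = 16·3 − 17·3 = -3.0000; (r_i+r_j)·cross = 33·-3.0000 = -99.0000
edge 2: (17,3)→(11,24)  cross = 17·24 − 11·3 = 375.0000; (r_i+r_j)·cross = 28·375.0000 = 10500.0000
edge 3: (11,24)→(6,31)  cross = 11·31 − 6·24 = 197.0000; (r_i+r_j)·cross = 17·197.0000 = 3349.0000
edge 4: (6,31)→(4,33.5)  cross = 6·33.5 − 4·31 = 77.0000; (r_i+r_j)·cross = 10·77.0000 = 770.0000
edge 5: (4,33.5)→(2.5,28.5)  cross = 4·28.5 − 2.5·33.5 = 30.2500; (r_i+r_j)·cross = 6.5·30.2500 = 196.6250
edge 6: (2.5,28.5)→(2,12)  cross = 2.5·12 − 2·28.5 = -27.0000; (r_i+r_j)·cross = 4.5·-27.0000 = -121.5000
Σcross = 463.2500 → A = |Σcross|/2 = 231.6250 mm²
Σ(r_i+r_j)·cross = 11247.1250 → first moment M = |Σ|/6 = 1874.5208
R_c = M/A = 1874.5208/231.6250 = 8.0929 mm
θ = 175° = 3.054326 rad
V = θ·R_c·A = 3.054326·8.0929·231.6250 = 5725.398 mm³

Volume = 5725.398 mm³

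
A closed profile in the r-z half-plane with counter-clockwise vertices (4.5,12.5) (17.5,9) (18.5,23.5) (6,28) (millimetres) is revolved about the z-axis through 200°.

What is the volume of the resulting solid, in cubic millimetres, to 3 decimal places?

Profile (r,z), 4 vertices: (4.5,12.5) (17.5,9) (18.5,23.5) (6,28)
edge 0: (4.5,12.5)→(17.5,9)  cross = 4.5·9 − 17.5·12.5 = -178.2500; (r_i+r_j)·cross = 22·-178.2500 = -3921.5000
edge 1: (17.5,9)→(18.5,23.5)  cross = 17.5·23.5 − 18.5·9 = 244.7500; (r_i+r_j)·cross = 36·244.7500 = 8811.0000
edge 2: (18.5,23.5)→(6,28)  cross = 18.5·28 − 6·23.5 = 377.0000; (r_i+r_j)·cross = 24.5·377.0000 = 9236.5000
edge 3: (6,28)→(4.5,12.5)  cross = 6·12.5 − 4.5·28 = -51.0000; (r_i+r_j)·cross = 10.5·-51.0000 = -535.5000
Σcross = 392.5000 → A = |Σcross|/2 = 196.2500 mm²
Σ(r_i+r_j)·cross = 13590.5000 → first moment M = |Σ|/6 = 2265.0833
R_c = M/A = 2265.0833/196.2500 = 11.5418 mm
θ = 200° = 3.490659 rad
V = θ·R_c·A = 3.490659·11.5418·196.2500 = 7906.632 mm³

Volume = 7906.632 mm³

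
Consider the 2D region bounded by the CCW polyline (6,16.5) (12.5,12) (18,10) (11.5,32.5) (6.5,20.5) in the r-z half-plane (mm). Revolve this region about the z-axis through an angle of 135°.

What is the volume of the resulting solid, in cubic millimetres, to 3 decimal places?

Profile (r,z), 5 vertices: (6,16.5) (12.5,12) (18,10) (11.5,32.5) (6.5,20.5)
edge 0: (6,16.5)→(12.5,12)  cross = 6·12 − 12.5·16.5 = -134.2500; (r_i+r_j)·cross = 18.5·-134.2500 = -2483.6250
edge 1: (12.5,12)→(18,10)  cross = 12.5·10 − 18·12 = -91.0000; (r_i+r_j)·cross = 30.5·-91.0000 = -2775.5000
edge 2: (18,10)→(11.5,32.5)  cross = 18·32.5 − 11.5·10 = 470.0000; (r_i+r_j)·cross = 29.5·470.0000 = 13865.0000
edge 3: (11.5,32.5)→(6.5,20.5)  cross = 11.5·20.5 − 6.5·32.5 = 24.5000; (r_i+r_j)·cross = 18·24.5000 = 441.0000
edge 4: (6.5,20.5)→(6,16.5)  cross = 6.5·16.5 − 6·20.5 = -15.7500; (r_i+r_j)·cross = 12.5·-15.7500 = -196.8750
Σcross = 253.5000 → A = |Σcross|/2 = 126.7500 mm²
Σ(r_i+r_j)·cross = 8850.0000 → first moment M = |Σ|/6 = 1475.0000
R_c = M/A = 1475.0000/126.7500 = 11.6371 mm
θ = 135° = 2.356194 rad
V = θ·R_c·A = 2.356194·11.6371·126.7500 = 3475.387 mm³

Volume = 3475.387 mm³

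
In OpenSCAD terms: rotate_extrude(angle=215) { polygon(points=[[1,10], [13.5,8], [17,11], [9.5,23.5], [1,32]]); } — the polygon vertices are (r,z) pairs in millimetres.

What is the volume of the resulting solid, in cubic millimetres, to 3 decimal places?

Profile (r,z), 5 vertices: (1,10) (13.5,8) (17,11) (9.5,23.5) (1,32)
edge 0: (1,10)→(13.5,8)  cross = 1·8 − 13.5·10 = -127.0000; (r_i+r_j)·cross = 14.5·-127.0000 = -1841.5000
edge 1: (13.5,8)→(17,11)  cross = 13.5·11 − 17·8 = 12.5000; (r_i+r_j)·cross = 30.5·12.5000 = 381.2500
edge 2: (17,11)→(9.5,23.5)  cross = 17·23.5 − 9.5·11 = 295.0000; (r_i+r_j)·cross = 26.5·295.0000 = 7817.5000
edge 3: (9.5,23.5)→(1,32)  cross = 9.5·32 − 1·23.5 = 280.5000; (r_i+r_j)·cross = 10.5·280.5000 = 2945.2500
edge 4: (1,32)→(1,10)  cross = 1·10 − 1·32 = -22.0000; (r_i+r_j)·cross = 2·-22.0000 = -44.0000
Σcross = 439.0000 → A = |Σcross|/2 = 219.5000 mm²
Σ(r_i+r_j)·cross = 9258.5000 → first moment M = |Σ|/6 = 1543.0833
R_c = M/A = 1543.0833/219.5000 = 7.0300 mm
θ = 215° = 3.752458 rad
V = θ·R_c·A = 3.752458·7.0300·219.5000 = 5790.355 mm³

Volume = 5790.355 mm³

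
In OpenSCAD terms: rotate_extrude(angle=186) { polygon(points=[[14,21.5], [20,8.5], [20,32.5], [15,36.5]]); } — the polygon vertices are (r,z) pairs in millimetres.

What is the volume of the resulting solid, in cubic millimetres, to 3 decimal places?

Volume = 6301.633 mm³

Profile (r,z), 4 vertices: (14,21.5) (20,8.5) (20,32.5) (15,36.5)
edge 0: (14,21.5)→(20,8.5)  cross = 14·8.5 − 20·21.5 = -311.0000; (r_i+r_j)·cross = 34·-311.0000 = -10574.0000
edge 1: (20,8.5)→(20,32.5)  cross = 20·32.5 − 20·8.5 = 480.0000; (r_i+r_j)·cross = 40·480.0000 = 19200.0000
edge 2: (20,32.5)→(15,36.5)  cross = 20·36.5 − 15·32.5 = 242.5000; (r_i+r_j)·cross = 35·242.5000 = 8487.5000
edge 3: (15,36.5)→(14,21.5)  cross = 15·21.5 − 14·36.5 = -188.5000; (r_i+r_j)·cross = 29·-188.5000 = -5466.5000
Σcross = 223.0000 → A = |Σcross|/2 = 111.5000 mm²
Σ(r_i+r_j)·cross = 11647.0000 → first moment M = |Σ|/6 = 1941.1667
R_c = M/A = 1941.1667/111.5000 = 17.4096 mm
θ = 186° = 3.246312 rad
V = θ·R_c·A = 3.246312·17.4096·111.5000 = 6301.633 mm³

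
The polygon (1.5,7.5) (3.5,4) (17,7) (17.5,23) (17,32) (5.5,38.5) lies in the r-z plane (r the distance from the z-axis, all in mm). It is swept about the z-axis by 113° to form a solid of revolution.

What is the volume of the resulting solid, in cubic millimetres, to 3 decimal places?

Volume = 8135.909 mm³

Profile (r,z), 6 vertices: (1.5,7.5) (3.5,4) (17,7) (17.5,23) (17,32) (5.5,38.5)
edge 0: (1.5,7.5)→(3.5,4)  cross = 1.5·4 − 3.5·7.5 = -20.2500; (r_i+r_j)·cross = 5·-20.2500 = -101.2500
edge 1: (3.5,4)→(17,7)  cross = 3.5·7 − 17·4 = -43.5000; (r_i+r_j)·cross = 20.5·-43.5000 = -891.7500
edge 2: (17,7)→(17.5,23)  cross = 17·23 − 17.5·7 = 268.5000; (r_i+r_j)·cross = 34.5·268.5000 = 9263.2500
edge 3: (17.5,23)→(17,32)  cross = 17.5·32 − 17·23 = 169.0000; (r_i+r_j)·cross = 34.5·169.0000 = 5830.5000
edge 4: (17,32)→(5.5,38.5)  cross = 17·38.5 − 5.5·32 = 478.5000; (r_i+r_j)·cross = 22.5·478.5000 = 10766.2500
edge 5: (5.5,38.5)→(1.5,7.5)  cross = 5.5·7.5 − 1.5·38.5 = -16.5000; (r_i+r_j)·cross = 7·-16.5000 = -115.5000
Σcross = 835.7500 → A = |Σcross|/2 = 417.8750 mm²
Σ(r_i+r_j)·cross = 24751.5000 → first moment M = |Σ|/6 = 4125.2500
R_c = M/A = 4125.2500/417.8750 = 9.8720 mm
θ = 113° = 1.972222 rad
V = θ·R_c·A = 1.972222·9.8720·417.8750 = 8135.909 mm³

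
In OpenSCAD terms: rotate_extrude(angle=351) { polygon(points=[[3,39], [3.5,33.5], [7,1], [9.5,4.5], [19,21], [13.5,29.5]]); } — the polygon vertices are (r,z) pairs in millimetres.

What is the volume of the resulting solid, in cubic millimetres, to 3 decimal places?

Volume = 17543.125 mm³

Profile (r,z), 6 vertices: (3,39) (3.5,33.5) (7,1) (9.5,4.5) (19,21) (13.5,29.5)
edge 0: (3,39)→(3.5,33.5)  cross = 3·33.5 − 3.5·39 = -36.0000; (r_i+r_j)·cross = 6.5·-36.0000 = -234.0000
edge 1: (3.5,33.5)→(7,1)  cross = 3.5·1 − 7·33.5 = -231.0000; (r_i+r_j)·cross = 10.5·-231.0000 = -2425.5000
edge 2: (7,1)→(9.5,4.5)  cross = 7·4.5 − 9.5·1 = 22.0000; (r_i+r_j)·cross = 16.5·22.0000 = 363.0000
edge 3: (9.5,4.5)→(19,21)  cross = 9.5·21 − 19·4.5 = 114.0000; (r_i+r_j)·cross = 28.5·114.0000 = 3249.0000
edge 4: (19,21)→(13.5,29.5)  cross = 19·29.5 − 13.5·21 = 277.0000; (r_i+r_j)·cross = 32.5·277.0000 = 9002.5000
edge 5: (13.5,29.5)→(3,39)  cross = 13.5·39 − 3·29.5 = 438.0000; (r_i+r_j)·cross = 16.5·438.0000 = 7227.0000
Σcross = 584.0000 → A = |Σcross|/2 = 292.0000 mm²
Σ(r_i+r_j)·cross = 17182.0000 → first moment M = |Σ|/6 = 2863.6667
R_c = M/A = 2863.6667/292.0000 = 9.8071 mm
θ = 351° = 6.126106 rad
V = θ·R_c·A = 6.126106·9.8071·292.0000 = 17543.125 mm³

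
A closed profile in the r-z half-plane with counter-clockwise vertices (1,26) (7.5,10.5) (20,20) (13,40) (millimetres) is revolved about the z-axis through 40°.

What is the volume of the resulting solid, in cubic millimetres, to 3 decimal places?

Profile (r,z), 4 vertices: (1,26) (7.5,10.5) (20,20) (13,40)
edge 0: (1,26)→(7.5,10.5)  cross = 1·10.5 − 7.5·26 = -184.5000; (r_i+r_j)·cross = 8.5·-184.5000 = -1568.2500
edge 1: (7.5,10.5)→(20,20)  cross = 7.5·20 − 20·10.5 = -60.0000; (r_i+r_j)·cross = 27.5·-60.0000 = -1650.0000
edge 2: (20,20)→(13,40)  cross = 20·40 − 13·20 = 540.0000; (r_i+r_j)·cross = 33·540.0000 = 17820.0000
edge 3: (13,40)→(1,26)  cross = 13·26 − 1·40 = 298.0000; (r_i+r_j)·cross = 14·298.0000 = 4172.0000
Σcross = 593.5000 → A = |Σcross|/2 = 296.7500 mm²
Σ(r_i+r_j)·cross = 18773.7500 → first moment M = |Σ|/6 = 3128.9583
R_c = M/A = 3128.9583/296.7500 = 10.5441 mm
θ = 40° = 0.698132 rad
V = θ·R_c·A = 0.698132·10.5441·296.7500 = 2184.425 mm³

Volume = 2184.425 mm³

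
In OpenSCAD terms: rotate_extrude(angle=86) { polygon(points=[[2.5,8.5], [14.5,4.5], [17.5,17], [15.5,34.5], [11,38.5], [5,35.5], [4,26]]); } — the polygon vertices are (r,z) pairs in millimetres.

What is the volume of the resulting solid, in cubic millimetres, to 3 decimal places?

Volume = 5830.788 mm³

Profile (r,z), 7 vertices: (2.5,8.5) (14.5,4.5) (17.5,17) (15.5,34.5) (11,38.5) (5,35.5) (4,26)
edge 0: (2.5,8.5)→(14.5,4.5)  cross = 2.5·4.5 − 14.5·8.5 = -112.0000; (r_i+r_j)·cross = 17·-112.0000 = -1904.0000
edge 1: (14.5,4.5)→(17.5,17)  cross = 14.5·17 − 17.5·4.5 = 167.7500; (r_i+r_j)·cross = 32·167.7500 = 5368.0000
edge 2: (17.5,17)→(15.5,34.5)  cross = 17.5·34.5 − 15.5·17 = 340.2500; (r_i+r_j)·cross = 33·340.2500 = 11228.2500
edge 3: (15.5,34.5)→(11,38.5)  cross = 15.5·38.5 − 11·34.5 = 217.2500; (r_i+r_j)·cross = 26.5·217.2500 = 5757.1250
edge 4: (11,38.5)→(5,35.5)  cross = 11·35.5 − 5·38.5 = 198.0000; (r_i+r_j)·cross = 16·198.0000 = 3168.0000
edge 5: (5,35.5)→(4,26)  cross = 5·26 − 4·35.5 = -12.0000; (r_i+r_j)·cross = 9·-12.0000 = -108.0000
edge 6: (4,26)→(2.5,8.5)  cross = 4·8.5 − 2.5·26 = -31.0000; (r_i+r_j)·cross = 6.5·-31.0000 = -201.5000
Σcross = 768.2500 → A = |Σcross|/2 = 384.1250 mm²
Σ(r_i+r_j)·cross = 23307.8750 → first moment M = |Σ|/6 = 3884.6458
R_c = M/A = 3884.6458/384.1250 = 10.1130 mm
θ = 86° = 1.500983 rad
V = θ·R_c·A = 1.500983·10.1130·384.1250 = 5830.788 mm³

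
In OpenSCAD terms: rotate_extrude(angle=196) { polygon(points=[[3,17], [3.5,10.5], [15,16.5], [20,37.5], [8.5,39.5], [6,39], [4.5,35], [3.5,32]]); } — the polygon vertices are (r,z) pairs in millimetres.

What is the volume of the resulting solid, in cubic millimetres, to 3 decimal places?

Profile (r,z), 8 vertices: (3,17) (3.5,10.5) (15,16.5) (20,37.5) (8.5,39.5) (6,39) (4.5,35) (3.5,32)
edge 0: (3,17)→(3.5,10.5)  cross = 3·10.5 − 3.5·17 = -28.0000; (r_i+r_j)·cross = 6.5·-28.0000 = -182.0000
edge 1: (3.5,10.5)→(15,16.5)  cross = 3.5·16.5 − 15·10.5 = -99.7500; (r_i+r_j)·cross = 18.5·-99.7500 = -1845.3750
edge 2: (15,16.5)→(20,37.5)  cross = 15·37.5 − 20·16.5 = 232.5000; (r_i+r_j)·cross = 35·232.5000 = 8137.5000
edge 3: (20,37.5)→(8.5,39.5)  cross = 20·39.5 − 8.5·37.5 = 471.2500; (r_i+r_j)·cross = 28.5·471.2500 = 13430.6250
edge 4: (8.5,39.5)→(6,39)  cross = 8.5·39 − 6·39.5 = 94.5000; (r_i+r_j)·cross = 14.5·94.5000 = 1370.2500
edge 5: (6,39)→(4.5,35)  cross = 6·35 − 4.5·39 = 34.5000; (r_i+r_j)·cross = 10.5·34.5000 = 362.2500
edge 6: (4.5,35)→(3.5,32)  cross = 4.5·32 − 3.5·35 = 21.5000; (r_i+r_j)·cross = 8·21.5000 = 172.0000
edge 7: (3.5,32)→(3,17)  cross = 3.5·17 − 3·32 = -36.5000; (r_i+r_j)·cross = 6.5·-36.5000 = -237.2500
Σcross = 690.0000 → A = |Σcross|/2 = 345.0000 mm²
Σ(r_i+r_j)·cross = 21208.0000 → first moment M = |Σ|/6 = 3534.6667
R_c = M/A = 3534.6667/345.0000 = 10.2454 mm
θ = 196° = 3.420845 rad
V = θ·R_c·A = 3.420845·10.2454·345.0000 = 12091.548 mm³

Volume = 12091.548 mm³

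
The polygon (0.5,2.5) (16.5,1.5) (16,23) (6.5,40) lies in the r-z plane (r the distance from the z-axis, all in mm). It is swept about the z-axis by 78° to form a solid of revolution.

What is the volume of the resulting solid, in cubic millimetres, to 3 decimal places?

Volume = 4963.337 mm³

Profile (r,z), 4 vertices: (0.5,2.5) (16.5,1.5) (16,23) (6.5,40)
edge 0: (0.5,2.5)→(16.5,1.5)  cross = 0.5·1.5 − 16.5·2.5 = -40.5000; (r_i+r_j)·cross = 17·-40.5000 = -688.5000
edge 1: (16.5,1.5)→(16,23)  cross = 16.5·23 − 16·1.5 = 355.5000; (r_i+r_j)·cross = 32.5·355.5000 = 11553.7500
edge 2: (16,23)→(6.5,40)  cross = 16·40 − 6.5·23 = 490.5000; (r_i+r_j)·cross = 22.5·490.5000 = 11036.2500
edge 3: (6.5,40)→(0.5,2.5)  cross = 6.5·2.5 − 0.5·40 = -3.7500; (r_i+r_j)·cross = 7·-3.7500 = -26.2500
Σcross = 801.7500 → A = |Σcross|/2 = 400.8750 mm²
Σ(r_i+r_j)·cross = 21875.2500 → first moment M = |Σ|/6 = 3645.8750
R_c = M/A = 3645.8750/400.8750 = 9.0948 mm
θ = 78° = 1.361357 rad
V = θ·R_c·A = 1.361357·9.0948·400.8750 = 4963.337 mm³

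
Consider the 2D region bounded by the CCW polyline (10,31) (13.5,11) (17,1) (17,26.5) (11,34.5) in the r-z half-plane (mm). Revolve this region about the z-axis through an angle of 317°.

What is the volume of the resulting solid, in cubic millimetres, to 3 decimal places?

Profile (r,z), 5 vertices: (10,31) (13.5,11) (17,1) (17,26.5) (11,34.5)
edge 0: (10,31)→(13.5,11)  cross = 10·11 − 13.5·31 = -308.5000; (r_i+r_j)·cross = 23.5·-308.5000 = -7249.7500
edge 1: (13.5,11)→(17,1)  cross = 13.5·1 − 17·11 = -173.5000; (r_i+r_j)·cross = 30.5·-173.5000 = -5291.7500
edge 2: (17,1)→(17,26.5)  cross = 17·26.5 − 17·1 = 433.5000; (r_i+r_j)·cross = 34·433.5000 = 14739.0000
edge 3: (17,26.5)→(11,34.5)  cross = 17·34.5 − 11·26.5 = 295.0000; (r_i+r_j)·cross = 28·295.0000 = 8260.0000
edge 4: (11,34.5)→(10,31)  cross = 11·31 − 10·34.5 = -4.0000; (r_i+r_j)·cross = 21·-4.0000 = -84.0000
Σcross = 242.5000 → A = |Σcross|/2 = 121.2500 mm²
Σ(r_i+r_j)·cross = 10373.5000 → first moment M = |Σ|/6 = 1728.9167
R_c = M/A = 1728.9167/121.2500 = 14.2591 mm
θ = 317° = 5.532694 rad
V = θ·R_c·A = 5.532694·14.2591·121.2500 = 9565.566 mm³

Volume = 9565.566 mm³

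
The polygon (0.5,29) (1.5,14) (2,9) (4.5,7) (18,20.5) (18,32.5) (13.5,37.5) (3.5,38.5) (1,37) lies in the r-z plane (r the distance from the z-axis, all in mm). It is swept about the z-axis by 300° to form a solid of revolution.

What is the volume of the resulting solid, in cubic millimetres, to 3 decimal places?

Profile (r,z), 9 vertices: (0.5,29) (1.5,14) (2,9) (4.5,7) (18,20.5) (18,32.5) (13.5,37.5) (3.5,38.5) (1,37)
edge 0: (0.5,29)→(1.5,14)  cross = 0.5·14 − 1.5·29 = -36.5000; (r_i+r_j)·cross = 2·-36.5000 = -73.0000
edge 1: (1.5,14)→(2,9)  cross = 1.5·9 − 2·14 = -14.5000; (r_i+r_j)·cross = 3.5·-14.5000 = -50.7500
edge 2: (2,9)→(4.5,7)  cross = 2·7 − 4.5·9 = -26.5000; (r_i+r_j)·cross = 6.5·-26.5000 = -172.2500
edge 3: (4.5,7)→(18,20.5)  cross = 4.5·20.5 − 18·7 = -33.7500; (r_i+r_j)·cross = 22.5·-33.7500 = -759.3750
edge 4: (18,20.5)→(18,32.5)  cross = 18·32.5 − 18·20.5 = 216.0000; (r_i+r_j)·cross = 36·216.0000 = 7776.0000
edge 5: (18,32.5)→(13.5,37.5)  cross = 18·37.5 − 13.5·32.5 = 236.2500; (r_i+r_j)·cross = 31.5·236.2500 = 7441.8750
edge 6: (13.5,37.5)→(3.5,38.5)  cross = 13.5·38.5 − 3.5·37.5 = 388.5000; (r_i+r_j)·cross = 17·388.5000 = 6604.5000
edge 7: (3.5,38.5)→(1,37)  cross = 3.5·37 − 1·38.5 = 91.0000; (r_i+r_j)·cross = 4.5·91.0000 = 409.5000
edge 8: (1,37)→(0.5,29)  cross = 1·29 − 0.5·37 = 10.5000; (r_i+r_j)·cross = 1.5·10.5000 = 15.7500
Σcross = 831.0000 → A = |Σcross|/2 = 415.5000 mm²
Σ(r_i+r_j)·cross = 21192.2500 → first moment M = |Σ|/6 = 3532.0417
R_c = M/A = 3532.0417/415.5000 = 8.5007 mm
θ = 300° = 5.235988 rad
V = θ·R_c·A = 5.235988·8.5007·415.5000 = 18493.727 mm³

Volume = 18493.727 mm³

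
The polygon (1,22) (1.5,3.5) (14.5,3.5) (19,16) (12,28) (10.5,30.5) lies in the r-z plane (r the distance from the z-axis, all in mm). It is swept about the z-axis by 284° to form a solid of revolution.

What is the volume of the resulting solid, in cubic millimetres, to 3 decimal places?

Volume = 15868.368 mm³

Profile (r,z), 6 vertices: (1,22) (1.5,3.5) (14.5,3.5) (19,16) (12,28) (10.5,30.5)
edge 0: (1,22)→(1.5,3.5)  cross = 1·3.5 − 1.5·22 = -29.5000; (r_i+r_j)·cross = 2.5·-29.5000 = -73.7500
edge 1: (1.5,3.5)→(14.5,3.5)  cross = 1.5·3.5 − 14.5·3.5 = -45.5000; (r_i+r_j)·cross = 16·-45.5000 = -728.0000
edge 2: (14.5,3.5)→(19,16)  cross = 14.5·16 − 19·3.5 = 165.5000; (r_i+r_j)·cross = 33.5·165.5000 = 5544.2500
edge 3: (19,16)→(12,28)  cross = 19·28 − 12·16 = 340.0000; (r_i+r_j)·cross = 31·340.0000 = 10540.0000
edge 4: (12,28)→(10.5,30.5)  cross = 12·30.5 − 10.5·28 = 72.0000; (r_i+r_j)·cross = 22.5·72.0000 = 1620.0000
edge 5: (10.5,30.5)→(1,22)  cross = 10.5·22 − 1·30.5 = 200.5000; (r_i+r_j)·cross = 11.5·200.5000 = 2305.7500
Σcross = 703.0000 → A = |Σcross|/2 = 351.5000 mm²
Σ(r_i+r_j)·cross = 19208.2500 → first moment M = |Σ|/6 = 3201.3750
R_c = M/A = 3201.3750/351.5000 = 9.1078 mm
θ = 284° = 4.956735 rad
V = θ·R_c·A = 4.956735·9.1078·351.5000 = 15868.368 mm³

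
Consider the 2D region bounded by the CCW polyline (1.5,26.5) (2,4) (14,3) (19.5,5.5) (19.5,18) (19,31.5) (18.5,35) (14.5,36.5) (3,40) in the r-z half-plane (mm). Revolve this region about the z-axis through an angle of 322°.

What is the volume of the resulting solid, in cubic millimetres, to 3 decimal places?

Profile (r,z), 9 vertices: (1.5,26.5) (2,4) (14,3) (19.5,5.5) (19.5,18) (19,31.5) (18.5,35) (14.5,36.5) (3,40)
edge 0: (1.5,26.5)→(2,4)  cross = 1.5·4 − 2·26.5 = -47.0000; (r_i+r_j)·cross = 3.5·-47.0000 = -164.5000
edge 1: (2,4)→(14,3)  cross = 2·3 − 14·4 = -50.0000; (r_i+r_j)·cross = 16·-50.0000 = -800.0000
edge 2: (14,3)→(19.5,5.5)  cross = 14·5.5 − 19.5·3 = 18.5000; (r_i+r_j)·cross = 33.5·18.5000 = 619.7500
edge 3: (19.5,5.5)→(19.5,18)  cross = 19.5·18 − 19.5·5.5 = 243.7500; (r_i+r_j)·cross = 39·243.7500 = 9506.2500
edge 4: (19.5,18)→(19,31.5)  cross = 19.5·31.5 − 19·18 = 272.2500; (r_i+r_j)·cross = 38.5·272.2500 = 10481.6250
edge 5: (19,31.5)→(18.5,35)  cross = 19·35 − 18.5·31.5 = 82.2500; (r_i+r_j)·cross = 37.5·82.2500 = 3084.3750
edge 6: (18.5,35)→(14.5,36.5)  cross = 18.5·36.5 − 14.5·35 = 167.7500; (r_i+r_j)·cross = 33·167.7500 = 5535.7500
edge 7: (14.5,36.5)→(3,40)  cross = 14.5·40 − 3·36.5 = 470.5000; (r_i+r_j)·cross = 17.5·470.5000 = 8233.7500
edge 8: (3,40)→(1.5,26.5)  cross = 3·26.5 − 1.5·40 = 19.5000; (r_i+r_j)·cross = 4.5·19.5000 = 87.7500
Σcross = 1177.5000 → A = |Σcross|/2 = 588.7500 mm²
Σ(r_i+r_j)·cross = 36584.7500 → first moment M = |Σ|/6 = 6097.4583
R_c = M/A = 6097.4583/588.7500 = 10.3566 mm
θ = 322° = 5.619960 rad
V = θ·R_c·A = 5.619960·10.3566·588.7500 = 34267.473 mm³

Volume = 34267.473 mm³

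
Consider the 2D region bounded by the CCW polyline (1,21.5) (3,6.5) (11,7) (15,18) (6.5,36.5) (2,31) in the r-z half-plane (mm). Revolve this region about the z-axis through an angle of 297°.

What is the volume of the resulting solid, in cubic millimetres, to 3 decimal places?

Volume = 10248.896 mm³

Profile (r,z), 6 vertices: (1,21.5) (3,6.5) (11,7) (15,18) (6.5,36.5) (2,31)
edge 0: (1,21.5)→(3,6.5)  cross = 1·6.5 − 3·21.5 = -58.0000; (r_i+r_j)·cross = 4·-58.0000 = -232.0000
edge 1: (3,6.5)→(11,7)  cross = 3·7 − 11·6.5 = -50.5000; (r_i+r_j)·cross = 14·-50.5000 = -707.0000
edge 2: (11,7)→(15,18)  cross = 11·18 − 15·7 = 93.0000; (r_i+r_j)·cross = 26·93.0000 = 2418.0000
edge 3: (15,18)→(6.5,36.5)  cross = 15·36.5 − 6.5·18 = 430.5000; (r_i+r_j)·cross = 21.5·430.5000 = 9255.7500
edge 4: (6.5,36.5)→(2,31)  cross = 6.5·31 − 2·36.5 = 128.5000; (r_i+r_j)·cross = 8.5·128.5000 = 1092.2500
edge 5: (2,31)→(1,21.5)  cross = 2·21.5 − 1·31 = 12.0000; (r_i+r_j)·cross = 3·12.0000 = 36.0000
Σcross = 555.5000 → A = |Σcross|/2 = 277.7500 mm²
Σ(r_i+r_j)·cross = 11863.0000 → first moment M = |Σ|/6 = 1977.1667
R_c = M/A = 1977.1667/277.7500 = 7.1185 mm
θ = 297° = 5.183628 rad
V = θ·R_c·A = 5.183628·7.1185·277.7500 = 10248.896 mm³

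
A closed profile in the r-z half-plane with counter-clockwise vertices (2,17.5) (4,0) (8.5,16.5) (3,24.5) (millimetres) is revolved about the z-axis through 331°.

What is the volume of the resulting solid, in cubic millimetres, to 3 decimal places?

Profile (r,z), 4 vertices: (2,17.5) (4,0) (8.5,16.5) (3,24.5)
edge 0: (2,17.5)→(4,0)  cross = 2·0 − 4·17.5 = -70.0000; (r_i+r_j)·cross = 6·-70.0000 = -420.0000
edge 1: (4,0)→(8.5,16.5)  cross = 4·16.5 − 8.5·0 = 66.0000; (r_i+r_j)·cross = 12.5·66.0000 = 825.0000
edge 2: (8.5,16.5)→(3,24.5)  cross = 8.5·24.5 − 3·16.5 = 158.7500; (r_i+r_j)·cross = 11.5·158.7500 = 1825.6250
edge 3: (3,24.5)→(2,17.5)  cross = 3·17.5 − 2·24.5 = 3.5000; (r_i+r_j)·cross = 5·3.5000 = 17.5000
Σcross = 158.2500 → A = |Σcross|/2 = 79.1250 mm²
Σ(r_i+r_j)·cross = 2248.1250 → first moment M = |Σ|/6 = 374.6875
R_c = M/A = 374.6875/79.1250 = 4.7354 mm
θ = 331° = 5.777040 rad
V = θ·R_c·A = 5.777040·4.7354·79.1250 = 2164.585 mm³

Volume = 2164.585 mm³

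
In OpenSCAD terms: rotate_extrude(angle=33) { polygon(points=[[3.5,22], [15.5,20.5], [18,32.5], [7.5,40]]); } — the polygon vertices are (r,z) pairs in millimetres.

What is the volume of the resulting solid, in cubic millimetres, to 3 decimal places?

Volume = 1134.423 mm³

Profile (r,z), 4 vertices: (3.5,22) (15.5,20.5) (18,32.5) (7.5,40)
edge 0: (3.5,22)→(15.5,20.5)  cross = 3.5·20.5 − 15.5·22 = -269.2500; (r_i+r_j)·cross = 19·-269.2500 = -5115.7500
edge 1: (15.5,20.5)→(18,32.5)  cross = 15.5·32.5 − 18·20.5 = 134.7500; (r_i+r_j)·cross = 33.5·134.7500 = 4514.1250
edge 2: (18,32.5)→(7.5,40)  cross = 18·40 − 7.5·32.5 = 476.2500; (r_i+r_j)·cross = 25.5·476.2500 = 12144.3750
edge 3: (7.5,40)→(3.5,22)  cross = 7.5·22 − 3.5·40 = 25.0000; (r_i+r_j)·cross = 11·25.0000 = 275.0000
Σcross = 366.7500 → A = |Σcross|/2 = 183.3750 mm²
Σ(r_i+r_j)·cross = 11817.7500 → first moment M = |Σ|/6 = 1969.6250
R_c = M/A = 1969.6250/183.3750 = 10.7410 mm
θ = 33° = 0.575959 rad
V = θ·R_c·A = 0.575959·10.7410·183.3750 = 1134.423 mm³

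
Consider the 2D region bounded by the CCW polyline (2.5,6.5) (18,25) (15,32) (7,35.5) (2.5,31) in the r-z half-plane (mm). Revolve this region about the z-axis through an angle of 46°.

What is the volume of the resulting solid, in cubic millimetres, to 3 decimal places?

Volume = 1768.264 mm³

Profile (r,z), 5 vertices: (2.5,6.5) (18,25) (15,32) (7,35.5) (2.5,31)
edge 0: (2.5,6.5)→(18,25)  cross = 2.5·25 − 18·6.5 = -54.5000; (r_i+r_j)·cross = 20.5·-54.5000 = -1117.2500
edge 1: (18,25)→(15,32)  cross = 18·32 − 15·25 = 201.0000; (r_i+r_j)·cross = 33·201.0000 = 6633.0000
edge 2: (15,32)→(7,35.5)  cross = 15·35.5 − 7·32 = 308.5000; (r_i+r_j)·cross = 22·308.5000 = 6787.0000
edge 3: (7,35.5)→(2.5,31)  cross = 7·31 − 2.5·35.5 = 128.2500; (r_i+r_j)·cross = 9.5·128.2500 = 1218.3750
edge 4: (2.5,31)→(2.5,6.5)  cross = 2.5·6.5 − 2.5·31 = -61.2500; (r_i+r_j)·cross = 5·-61.2500 = -306.2500
Σcross = 522.0000 → A = |Σcross|/2 = 261.0000 mm²
Σ(r_i+r_j)·cross = 13214.8750 → first moment M = |Σ|/6 = 2202.4792
R_c = M/A = 2202.4792/261.0000 = 8.4386 mm
θ = 46° = 0.802851 rad
V = θ·R_c·A = 0.802851·8.4386·261.0000 = 1768.264 mm³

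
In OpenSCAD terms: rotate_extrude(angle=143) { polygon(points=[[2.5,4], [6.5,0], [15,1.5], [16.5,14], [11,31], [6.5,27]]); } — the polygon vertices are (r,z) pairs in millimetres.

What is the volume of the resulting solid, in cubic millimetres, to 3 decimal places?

Volume = 7046.534 mm³

Profile (r,z), 6 vertices: (2.5,4) (6.5,0) (15,1.5) (16.5,14) (11,31) (6.5,27)
edge 0: (2.5,4)→(6.5,0)  cross = 2.5·0 − 6.5·4 = -26.0000; (r_i+r_j)·cross = 9·-26.0000 = -234.0000
edge 1: (6.5,0)→(15,1.5)  cross = 6.5·1.5 − 15·0 = 9.7500; (r_i+r_j)·cross = 21.5·9.7500 = 209.6250
edge 2: (15,1.5)→(16.5,14)  cross = 15·14 − 16.5·1.5 = 185.2500; (r_i+r_j)·cross = 31.5·185.2500 = 5835.3750
edge 3: (16.5,14)→(11,31)  cross = 16.5·31 − 11·14 = 357.5000; (r_i+r_j)·cross = 27.5·357.5000 = 9831.2500
edge 4: (11,31)→(6.5,27)  cross = 11·27 − 6.5·31 = 95.5000; (r_i+r_j)·cross = 17.5·95.5000 = 1671.2500
edge 5: (6.5,27)→(2.5,4)  cross = 6.5·4 − 2.5·27 = -41.5000; (r_i+r_j)·cross = 9·-41.5000 = -373.5000
Σcross = 580.5000 → A = |Σcross|/2 = 290.2500 mm²
Σ(r_i+r_j)·cross = 16940.0000 → first moment M = |Σ|/6 = 2823.3333
R_c = M/A = 2823.3333/290.2500 = 9.7272 mm
θ = 143° = 2.495821 rad
V = θ·R_c·A = 2.495821·9.7272·290.2500 = 7046.534 mm³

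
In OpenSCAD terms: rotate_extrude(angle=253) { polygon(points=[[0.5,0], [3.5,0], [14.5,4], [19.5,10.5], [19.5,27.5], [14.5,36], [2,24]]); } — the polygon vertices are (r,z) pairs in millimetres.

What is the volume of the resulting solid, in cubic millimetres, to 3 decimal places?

Volume = 22475.459 mm³

Profile (r,z), 7 vertices: (0.5,0) (3.5,0) (14.5,4) (19.5,10.5) (19.5,27.5) (14.5,36) (2,24)
edge 0: (0.5,0)→(3.5,0)  cross = 0.5·0 − 3.5·0 = 0.0000; (r_i+r_j)·cross = 4·0.0000 = 0.0000
edge 1: (3.5,0)→(14.5,4)  cross = 3.5·4 − 14.5·0 = 14.0000; (r_i+r_j)·cross = 18·14.0000 = 252.0000
edge 2: (14.5,4)→(19.5,10.5)  cross = 14.5·10.5 − 19.5·4 = 74.2500; (r_i+r_j)·cross = 34·74.2500 = 2524.5000
edge 3: (19.5,10.5)→(19.5,27.5)  cross = 19.5·27.5 − 19.5·10.5 = 331.5000; (r_i+r_j)·cross = 39·331.5000 = 12928.5000
edge 4: (19.5,27.5)→(14.5,36)  cross = 19.5·36 − 14.5·27.5 = 303.2500; (r_i+r_j)·cross = 34·303.2500 = 10310.5000
edge 5: (14.5,36)→(2,24)  cross = 14.5·24 − 2·36 = 276.0000; (r_i+r_j)·cross = 16.5·276.0000 = 4554.0000
edge 6: (2,24)→(0.5,0)  cross = 2·0 − 0.5·24 = -12.0000; (r_i+r_j)·cross = 2.5·-12.0000 = -30.0000
Σcross = 987.0000 → A = |Σcross|/2 = 493.5000 mm²
Σ(r_i+r_j)·cross = 30539.5000 → first moment M = |Σ|/6 = 5089.9167
R_c = M/A = 5089.9167/493.5000 = 10.3139 mm
θ = 253° = 4.415683 rad
V = θ·R_c·A = 4.415683·10.3139·493.5000 = 22475.459 mm³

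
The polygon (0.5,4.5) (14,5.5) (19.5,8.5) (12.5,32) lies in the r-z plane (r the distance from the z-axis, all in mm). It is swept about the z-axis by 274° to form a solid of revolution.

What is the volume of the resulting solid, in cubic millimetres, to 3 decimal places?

Volume = 13239.726 mm³

Profile (r,z), 4 vertices: (0.5,4.5) (14,5.5) (19.5,8.5) (12.5,32)
edge 0: (0.5,4.5)→(14,5.5)  cross = 0.5·5.5 − 14·4.5 = -60.2500; (r_i+r_j)·cross = 14.5·-60.2500 = -873.6250
edge 1: (14,5.5)→(19.5,8.5)  cross = 14·8.5 − 19.5·5.5 = 11.7500; (r_i+r_j)·cross = 33.5·11.7500 = 393.6250
edge 2: (19.5,8.5)→(12.5,32)  cross = 19.5·32 − 12.5·8.5 = 517.7500; (r_i+r_j)·cross = 32·517.7500 = 16568.0000
edge 3: (12.5,32)→(0.5,4.5)  cross = 12.5·4.5 − 0.5·32 = 40.2500; (r_i+r_j)·cross = 13·40.2500 = 523.2500
Σcross = 509.5000 → A = |Σcross|/2 = 254.7500 mm²
Σ(r_i+r_j)·cross = 16611.2500 → first moment M = |Σ|/6 = 2768.5417
R_c = M/A = 2768.5417/254.7500 = 10.8677 mm
θ = 274° = 4.782202 rad
V = θ·R_c·A = 4.782202·10.8677·254.7500 = 13239.726 mm³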